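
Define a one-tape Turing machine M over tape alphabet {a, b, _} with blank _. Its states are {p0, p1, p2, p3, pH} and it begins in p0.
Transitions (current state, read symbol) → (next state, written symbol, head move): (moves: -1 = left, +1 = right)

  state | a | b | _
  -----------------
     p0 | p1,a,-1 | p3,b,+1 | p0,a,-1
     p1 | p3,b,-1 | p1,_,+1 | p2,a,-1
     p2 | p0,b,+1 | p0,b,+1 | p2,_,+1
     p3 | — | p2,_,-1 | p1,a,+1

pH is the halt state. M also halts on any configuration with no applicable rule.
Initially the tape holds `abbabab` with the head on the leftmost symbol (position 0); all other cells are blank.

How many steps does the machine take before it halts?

24

p0 | __[a]bbabab__   read a → write a, move -1, go to p1
p1 | _[_]abbabab__   read _ → write a, move -1, go to p2
p2 | [_]aabbabab__   read _ → write _, move +1, go to p2
p2 | _[a]abbabab__   read a → write b, move +1, go to p0
p0 | _b[a]bbabab__   read a → write a, move -1, go to p1
p1 | _[b]abbabab__   read b → write _, move +1, go to p1
p1 | __[a]bbabab__   read a → write b, move -1, go to p3
p3 | _[_]bbbabab__   read _ → write a, move +1, go to p1
p1 | _a[b]bbabab__   read b → write _, move +1, go to p1
p1 | _a_[b]babab__   read b → write _, move +1, go to p1
p1 | _a__[b]abab__   read b → write _, move +1, go to p1
p1 | _a___[a]bab__   read a → write b, move -1, go to p3
p3 | _a__[_]bbab__   read _ → write a, move +1, go to p1
p1 | _a__a[b]bab__   read b → write _, move +1, go to p1
p1 | _a__a_[b]ab__   read b → write _, move +1, go to p1
p1 | _a__a__[a]b__   read a → write b, move -1, go to p3
p3 | _a__a_[_]bb__   read _ → write a, move +1, go to p1
p1 | _a__a_a[b]b__   read b → write _, move +1, go to p1
p1 | _a__a_a_[b]__   read b → write _, move +1, go to p1
p1 | _a__a_a__[_]_   read _ → write a, move -1, go to p2
p2 | _a__a_a_[_]a_   read _ → write _, move +1, go to p2
p2 | _a__a_a__[a]_   read a → write b, move +1, go to p0
p0 | _a__a_a__b[_]   read _ → write a, move -1, go to p0
p0 | _a__a_a__[b]a   read b → write b, move +1, go to p3
p3 | _a__a_a__b[a]
M halts after 24 transitions.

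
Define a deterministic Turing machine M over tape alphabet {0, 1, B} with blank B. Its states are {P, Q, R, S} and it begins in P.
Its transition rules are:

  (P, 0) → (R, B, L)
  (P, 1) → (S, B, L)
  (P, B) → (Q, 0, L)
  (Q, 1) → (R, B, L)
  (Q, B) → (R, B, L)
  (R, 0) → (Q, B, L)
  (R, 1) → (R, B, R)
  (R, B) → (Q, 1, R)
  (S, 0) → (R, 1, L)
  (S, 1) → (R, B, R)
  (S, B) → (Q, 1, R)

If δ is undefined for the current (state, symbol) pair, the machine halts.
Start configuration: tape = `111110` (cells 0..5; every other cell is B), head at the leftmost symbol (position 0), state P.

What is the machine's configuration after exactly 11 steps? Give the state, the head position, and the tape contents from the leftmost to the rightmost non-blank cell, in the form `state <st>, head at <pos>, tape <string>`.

state Q, head at 3, tape 1110

P | B[1]11110   read 1 → write B, move L, go to S
S | [B]B11110   read B → write 1, move R, go to Q
Q | 1[B]11110   read B → write B, move L, go to R
R | [1]B11110   read 1 → write B, move R, go to R
R | B[B]11110   read B → write 1, move R, go to Q
Q | B1[1]1110   read 1 → write B, move L, go to R
R | B[1]B1110   read 1 → write B, move R, go to R
R | BB[B]1110   read B → write 1, move R, go to Q
Q | BB1[1]110   read 1 → write B, move L, go to R
R | BB[1]B110   read 1 → write B, move R, go to R
R | BBB[B]110   read B → write 1, move R, go to Q
Q | BBB1[1]10
After 11 steps: state Q, head at 3, tape 1110.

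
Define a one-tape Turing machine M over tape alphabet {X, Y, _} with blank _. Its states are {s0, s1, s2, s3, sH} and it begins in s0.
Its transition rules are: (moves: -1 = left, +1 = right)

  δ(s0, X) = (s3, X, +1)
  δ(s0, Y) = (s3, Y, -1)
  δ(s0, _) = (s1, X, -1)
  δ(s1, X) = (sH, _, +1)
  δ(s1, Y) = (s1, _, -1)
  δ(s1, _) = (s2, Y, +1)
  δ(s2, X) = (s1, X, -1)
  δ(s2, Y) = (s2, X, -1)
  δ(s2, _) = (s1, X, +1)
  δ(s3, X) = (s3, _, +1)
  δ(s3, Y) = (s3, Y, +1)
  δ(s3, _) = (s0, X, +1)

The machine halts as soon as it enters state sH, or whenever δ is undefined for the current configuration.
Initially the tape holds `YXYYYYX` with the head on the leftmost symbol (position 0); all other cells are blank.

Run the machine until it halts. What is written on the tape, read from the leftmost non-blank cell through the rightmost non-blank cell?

Y_YYYY__X

state=s0 head=0 tape=_[Y]XYYYYX__   (s0,Y)→(s3,Y,-1)
state=s3 head=-1 tape=[_]YXYYYYX__   (s3,_)→(s0,X,+1)
state=s0 head=0 tape=X[Y]XYYYYX__   (s0,Y)→(s3,Y,-1)
state=s3 head=-1 tape=[X]YXYYYYX__   (s3,X)→(s3,_,+1)
state=s3 head=0 tape=_[Y]XYYYYX__   (s3,Y)→(s3,Y,+1)
state=s3 head=1 tape=_Y[X]YYYYX__   (s3,X)→(s3,_,+1)
state=s3 head=2 tape=_Y_[Y]YYYX__   (s3,Y)→(s3,Y,+1)
state=s3 head=3 tape=_Y_Y[Y]YYX__   (s3,Y)→(s3,Y,+1)
state=s3 head=4 tape=_Y_YY[Y]YX__   (s3,Y)→(s3,Y,+1)
state=s3 head=5 tape=_Y_YYY[Y]X__   (s3,Y)→(s3,Y,+1)
state=s3 head=6 tape=_Y_YYYY[X]__   (s3,X)→(s3,_,+1)
state=s3 head=7 tape=_Y_YYYY_[_]_   (s3,_)→(s0,X,+1)
state=s0 head=8 tape=_Y_YYYY_X[_]   (s0,_)→(s1,X,-1)
state=s1 head=7 tape=_Y_YYYY_[X]X   (s1,X)→(sH,_,+1)
state=sH head=8 tape=_Y_YYYY__[X]
The non-blank tape span at halt is Y_YYYY__X.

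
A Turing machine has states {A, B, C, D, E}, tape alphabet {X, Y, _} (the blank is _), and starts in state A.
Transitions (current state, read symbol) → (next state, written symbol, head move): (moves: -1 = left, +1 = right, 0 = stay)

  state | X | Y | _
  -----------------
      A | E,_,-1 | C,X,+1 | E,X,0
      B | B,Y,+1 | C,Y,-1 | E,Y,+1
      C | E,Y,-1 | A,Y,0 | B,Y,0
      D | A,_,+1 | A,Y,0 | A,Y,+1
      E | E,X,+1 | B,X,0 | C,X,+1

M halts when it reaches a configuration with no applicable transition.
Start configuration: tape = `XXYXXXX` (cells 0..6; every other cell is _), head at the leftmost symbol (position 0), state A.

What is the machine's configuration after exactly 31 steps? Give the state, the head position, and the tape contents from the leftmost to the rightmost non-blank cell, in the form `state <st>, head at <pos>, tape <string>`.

state=A head=0 tape=__[X]XYXXXX___   (A,X)→(E,_,-1)
state=E head=-1 tape=_[_]_XYXXXX___   (E,_)→(C,X,+1)
state=C head=0 tape=_X[_]XYXXXX___   (C,_)→(B,Y,0)
state=B head=0 tape=_X[Y]XYXXXX___   (B,Y)→(C,Y,-1)
state=C head=-1 tape=_[X]YXYXXXX___   (C,X)→(E,Y,-1)
state=E head=-2 tape=[_]YYXYXXXX___   (E,_)→(C,X,+1)
state=C head=-1 tape=X[Y]YXYXXXX___   (C,Y)→(A,Y,0)
state=A head=-1 tape=X[Y]YXYXXXX___   (A,Y)→(C,X,+1)
state=C head=0 tape=XX[Y]XYXXXX___   (C,Y)→(A,Y,0)
state=A head=0 tape=XX[Y]XYXXXX___   (A,Y)→(C,X,+1)
state=C head=1 tape=XXX[X]YXXXX___   (C,X)→(E,Y,-1)
state=E head=0 tape=XX[X]YYXXXX___   (E,X)→(E,X,+1)
state=E head=1 tape=XXX[Y]YXXXX___   (E,Y)→(B,X,0)
state=B head=1 tape=XXX[X]YXXXX___   (B,X)→(B,Y,+1)
state=B head=2 tape=XXXY[Y]XXXX___   (B,Y)→(C,Y,-1)
state=C head=1 tape=XXX[Y]YXXXX___   (C,Y)→(A,Y,0)
state=A head=1 tape=XXX[Y]YXXXX___   (A,Y)→(C,X,+1)
state=C head=2 tape=XXXX[Y]XXXX___   (C,Y)→(A,Y,0)
state=A head=2 tape=XXXX[Y]XXXX___   (A,Y)→(C,X,+1)
state=C head=3 tape=XXXXX[X]XXX___   (C,X)→(E,Y,-1)
state=E head=2 tape=XXXX[X]YXXX___   (E,X)→(E,X,+1)
state=E head=3 tape=XXXXX[Y]XXX___   (E,Y)→(B,X,0)
state=B head=3 tape=XXXXX[X]XXX___   (B,X)→(B,Y,+1)
state=B head=4 tape=XXXXXY[X]XX___   (B,X)→(B,Y,+1)
state=B head=5 tape=XXXXXYY[X]X___   (B,X)→(B,Y,+1)
state=B head=6 tape=XXXXXYYY[X]___   (B,X)→(B,Y,+1)
state=B head=7 tape=XXXXXYYYY[_]__   (B,_)→(E,Y,+1)
state=E head=8 tape=XXXXXYYYYY[_]_   (E,_)→(C,X,+1)
state=C head=9 tape=XXXXXYYYYYX[_]   (C,_)→(B,Y,0)
state=B head=9 tape=XXXXXYYYYYX[Y]   (B,Y)→(C,Y,-1)
state=C head=8 tape=XXXXXYYYYY[X]Y   (C,X)→(E,Y,-1)
state=E head=7 tape=XXXXXYYYY[Y]YY
After 31 steps: state E, head at 7, tape XXXXXYYYYYYY.

state E, head at 7, tape XXXXXYYYYYYY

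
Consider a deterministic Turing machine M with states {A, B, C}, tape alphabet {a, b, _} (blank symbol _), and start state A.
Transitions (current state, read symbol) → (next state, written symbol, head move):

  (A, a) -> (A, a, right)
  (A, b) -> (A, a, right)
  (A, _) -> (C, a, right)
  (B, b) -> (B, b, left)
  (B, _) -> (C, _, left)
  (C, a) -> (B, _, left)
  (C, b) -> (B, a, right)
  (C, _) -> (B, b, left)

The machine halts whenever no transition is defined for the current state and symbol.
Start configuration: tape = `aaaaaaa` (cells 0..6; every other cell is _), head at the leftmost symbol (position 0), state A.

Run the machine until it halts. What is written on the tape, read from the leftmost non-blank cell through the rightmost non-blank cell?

aaaaaaaab

A | [a]aaaaaa__   read a → write a, move right, go to A
A | a[a]aaaaa__   read a → write a, move right, go to A
A | aa[a]aaaa__   read a → write a, move right, go to A
A | aaa[a]aaa__   read a → write a, move right, go to A
A | aaaa[a]aa__   read a → write a, move right, go to A
A | aaaaa[a]a__   read a → write a, move right, go to A
A | aaaaaa[a]__   read a → write a, move right, go to A
A | aaaaaaa[_]_   read _ → write a, move right, go to C
C | aaaaaaaa[_]   read _ → write b, move left, go to B
B | aaaaaaa[a]b
The non-blank tape span at halt is aaaaaaaab.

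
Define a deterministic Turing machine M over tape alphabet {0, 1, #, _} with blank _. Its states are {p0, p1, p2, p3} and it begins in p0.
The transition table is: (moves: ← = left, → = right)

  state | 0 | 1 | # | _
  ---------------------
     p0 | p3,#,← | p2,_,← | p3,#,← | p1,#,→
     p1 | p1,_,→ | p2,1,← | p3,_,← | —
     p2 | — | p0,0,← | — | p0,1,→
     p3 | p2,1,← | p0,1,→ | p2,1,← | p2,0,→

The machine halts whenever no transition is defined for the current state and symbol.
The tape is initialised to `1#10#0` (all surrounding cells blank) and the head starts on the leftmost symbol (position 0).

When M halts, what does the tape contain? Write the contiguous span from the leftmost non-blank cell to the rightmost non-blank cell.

0#0__10#0

p0 | ___[1]#10#0   read 1 → write _, move ←, go to p2
p2 | __[_]_#10#0   read _ → write 1, move →, go to p0
p0 | __1[_]#10#0   read _ → write #, move →, go to p1
p1 | __1#[#]10#0   read # → write _, move ←, go to p3
p3 | __1[#]_10#0   read # → write 1, move ←, go to p2
p2 | __[1]1_10#0   read 1 → write 0, move ←, go to p0
p0 | _[_]01_10#0   read _ → write #, move →, go to p1
p1 | _#[0]1_10#0   read 0 → write _, move →, go to p1
p1 | _#_[1]_10#0   read 1 → write 1, move ←, go to p2
p2 | _#[_]1_10#0   read _ → write 1, move →, go to p0
p0 | _#1[1]_10#0   read 1 → write _, move ←, go to p2
p2 | _#[1]__10#0   read 1 → write 0, move ←, go to p0
p0 | _[#]0__10#0   read # → write #, move ←, go to p3
p3 | [_]#0__10#0   read _ → write 0, move →, go to p2
p2 | 0[#]0__10#0
The non-blank tape span at halt is 0#0__10#0.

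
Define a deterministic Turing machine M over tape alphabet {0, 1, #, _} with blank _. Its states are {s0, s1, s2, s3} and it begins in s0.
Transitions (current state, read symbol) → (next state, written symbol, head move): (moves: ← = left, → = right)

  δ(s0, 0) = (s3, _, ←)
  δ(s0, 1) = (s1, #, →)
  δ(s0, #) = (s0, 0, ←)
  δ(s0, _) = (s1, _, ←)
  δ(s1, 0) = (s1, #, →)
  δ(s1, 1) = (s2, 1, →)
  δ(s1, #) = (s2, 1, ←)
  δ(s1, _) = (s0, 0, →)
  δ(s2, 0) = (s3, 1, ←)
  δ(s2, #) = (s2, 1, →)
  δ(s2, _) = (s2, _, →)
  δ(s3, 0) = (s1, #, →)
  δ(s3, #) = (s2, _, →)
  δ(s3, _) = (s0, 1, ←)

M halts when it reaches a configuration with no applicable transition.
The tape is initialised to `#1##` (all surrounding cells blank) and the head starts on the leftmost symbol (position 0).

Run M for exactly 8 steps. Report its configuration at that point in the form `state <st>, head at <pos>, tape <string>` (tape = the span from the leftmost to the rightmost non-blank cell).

state s1, head at 0, tape ##_1##

s0 | __[#]1##   read # → write 0, move ←, go to s0
s0 | _[_]01##   read _ → write _, move ←, go to s1
s1 | [_]_01##   read _ → write 0, move →, go to s0
s0 | 0[_]01##   read _ → write _, move ←, go to s1
s1 | [0]_01##   read 0 → write #, move →, go to s1
s1 | #[_]01##   read _ → write 0, move →, go to s0
s0 | #0[0]1##   read 0 → write _, move ←, go to s3
s3 | #[0]_1##   read 0 → write #, move →, go to s1
s1 | ##[_]1##
After 8 steps: state s1, head at 0, tape ##_1##.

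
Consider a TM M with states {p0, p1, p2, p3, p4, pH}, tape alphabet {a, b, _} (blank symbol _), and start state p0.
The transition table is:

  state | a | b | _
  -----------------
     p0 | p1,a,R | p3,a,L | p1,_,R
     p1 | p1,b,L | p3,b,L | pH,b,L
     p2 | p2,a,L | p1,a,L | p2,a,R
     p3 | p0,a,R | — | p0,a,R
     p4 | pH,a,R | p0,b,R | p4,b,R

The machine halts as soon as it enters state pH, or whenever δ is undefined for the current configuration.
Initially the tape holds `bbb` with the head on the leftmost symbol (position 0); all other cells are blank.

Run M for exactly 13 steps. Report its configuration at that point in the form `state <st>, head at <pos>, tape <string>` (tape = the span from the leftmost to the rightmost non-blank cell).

state=p0 head=0 tape=_[b]bb_   (p0,b)→(p3,a,L)
state=p3 head=-1 tape=[_]abb_   (p3,_)→(p0,a,R)
state=p0 head=0 tape=a[a]bb_   (p0,a)→(p1,a,R)
state=p1 head=1 tape=aa[b]b_   (p1,b)→(p3,b,L)
state=p3 head=0 tape=a[a]bb_   (p3,a)→(p0,a,R)
state=p0 head=1 tape=aa[b]b_   (p0,b)→(p3,a,L)
state=p3 head=0 tape=a[a]ab_   (p3,a)→(p0,a,R)
state=p0 head=1 tape=aa[a]b_   (p0,a)→(p1,a,R)
state=p1 head=2 tape=aaa[b]_   (p1,b)→(p3,b,L)
state=p3 head=1 tape=aa[a]b_   (p3,a)→(p0,a,R)
state=p0 head=2 tape=aaa[b]_   (p0,b)→(p3,a,L)
state=p3 head=1 tape=aa[a]a_   (p3,a)→(p0,a,R)
state=p0 head=2 tape=aaa[a]_   (p0,a)→(p1,a,R)
state=p1 head=3 tape=aaaa[_]
After 13 steps: state p1, head at 3, tape aaaa.

state p1, head at 3, tape aaaa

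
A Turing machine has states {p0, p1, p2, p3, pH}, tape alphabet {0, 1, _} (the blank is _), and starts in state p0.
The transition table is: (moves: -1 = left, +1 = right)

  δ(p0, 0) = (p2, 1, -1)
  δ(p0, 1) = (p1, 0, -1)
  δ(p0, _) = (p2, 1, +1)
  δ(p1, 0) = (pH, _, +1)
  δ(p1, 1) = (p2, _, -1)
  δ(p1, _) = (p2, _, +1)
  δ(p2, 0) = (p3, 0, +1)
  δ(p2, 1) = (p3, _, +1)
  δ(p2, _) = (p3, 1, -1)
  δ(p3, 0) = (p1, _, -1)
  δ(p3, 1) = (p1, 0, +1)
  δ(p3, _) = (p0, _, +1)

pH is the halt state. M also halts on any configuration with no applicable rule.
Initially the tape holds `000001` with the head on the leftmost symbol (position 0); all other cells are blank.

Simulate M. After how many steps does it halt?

8

state=p0 head=0 tape=__[0]00001   (p0,0)→(p2,1,-1)
state=p2 head=-1 tape=_[_]100001   (p2,_)→(p3,1,-1)
state=p3 head=-2 tape=[_]1100001   (p3,_)→(p0,_,+1)
state=p0 head=-1 tape=_[1]100001   (p0,1)→(p1,0,-1)
state=p1 head=-2 tape=[_]0100001   (p1,_)→(p2,_,+1)
state=p2 head=-1 tape=_[0]100001   (p2,0)→(p3,0,+1)
state=p3 head=0 tape=_0[1]00001   (p3,1)→(p1,0,+1)
state=p1 head=1 tape=_00[0]0001   (p1,0)→(pH,_,+1)
state=pH head=2 tape=_00_[0]001
M halts after 8 transitions.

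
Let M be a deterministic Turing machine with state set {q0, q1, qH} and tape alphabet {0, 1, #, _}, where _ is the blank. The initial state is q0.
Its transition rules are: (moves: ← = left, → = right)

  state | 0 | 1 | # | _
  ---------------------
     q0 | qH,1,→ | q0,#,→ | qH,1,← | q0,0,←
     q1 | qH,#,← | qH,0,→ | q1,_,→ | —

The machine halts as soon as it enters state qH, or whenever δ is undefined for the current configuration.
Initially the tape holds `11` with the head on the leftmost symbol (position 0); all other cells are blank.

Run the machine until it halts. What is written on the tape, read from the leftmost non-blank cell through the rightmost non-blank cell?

q0 | [1]1_   read 1 → write #, move →, go to q0
q0 | #[1]_   read 1 → write #, move →, go to q0
q0 | ##[_]   read _ → write 0, move ←, go to q0
q0 | #[#]0   read # → write 1, move ←, go to qH
qH | [#]10
The non-blank tape span at halt is #10.

#10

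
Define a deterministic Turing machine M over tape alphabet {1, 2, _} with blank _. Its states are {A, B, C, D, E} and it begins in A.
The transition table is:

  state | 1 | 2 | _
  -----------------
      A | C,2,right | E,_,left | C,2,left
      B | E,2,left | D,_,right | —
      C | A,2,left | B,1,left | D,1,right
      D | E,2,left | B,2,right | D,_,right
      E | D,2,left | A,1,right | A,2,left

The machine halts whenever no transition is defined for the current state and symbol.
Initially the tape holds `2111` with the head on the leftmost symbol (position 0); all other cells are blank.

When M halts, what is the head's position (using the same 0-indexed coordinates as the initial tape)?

state=A head=0 tape=______[2]111   (A,2)→(E,_,left)
state=E head=-1 tape=_____[_]_111   (E,_)→(A,2,left)
state=A head=-2 tape=____[_]2_111   (A,_)→(C,2,left)
state=C head=-3 tape=___[_]22_111   (C,_)→(D,1,right)
state=D head=-2 tape=___1[2]2_111   (D,2)→(B,2,right)
state=B head=-1 tape=___12[2]_111   (B,2)→(D,_,right)
state=D head=0 tape=___12_[_]111   (D,_)→(D,_,right)
state=D head=1 tape=___12__[1]11   (D,1)→(E,2,left)
state=E head=0 tape=___12_[_]211   (E,_)→(A,2,left)
state=A head=-1 tape=___12[_]2211   (A,_)→(C,2,left)
state=C head=-2 tape=___1[2]22211   (C,2)→(B,1,left)
state=B head=-3 tape=___[1]122211   (B,1)→(E,2,left)
state=E head=-4 tape=__[_]2122211   (E,_)→(A,2,left)
state=A head=-5 tape=_[_]22122211   (A,_)→(C,2,left)
state=C head=-6 tape=[_]222122211   (C,_)→(D,1,right)
state=D head=-5 tape=1[2]22122211   (D,2)→(B,2,right)
state=B head=-4 tape=12[2]2122211   (B,2)→(D,_,right)
state=D head=-3 tape=12_[2]122211   (D,2)→(B,2,right)
state=B head=-2 tape=12_2[1]22211   (B,1)→(E,2,left)
state=E head=-3 tape=12_[2]222211   (E,2)→(A,1,right)
state=A head=-2 tape=12_1[2]22211   (A,2)→(E,_,left)
state=E head=-3 tape=12_[1]_22211   (E,1)→(D,2,left)
state=D head=-4 tape=12[_]2_22211   (D,_)→(D,_,right)
state=D head=-3 tape=12_[2]_22211   (D,2)→(B,2,right)
state=B head=-2 tape=12_2[_]22211
At halt the head is at cell -2.

-2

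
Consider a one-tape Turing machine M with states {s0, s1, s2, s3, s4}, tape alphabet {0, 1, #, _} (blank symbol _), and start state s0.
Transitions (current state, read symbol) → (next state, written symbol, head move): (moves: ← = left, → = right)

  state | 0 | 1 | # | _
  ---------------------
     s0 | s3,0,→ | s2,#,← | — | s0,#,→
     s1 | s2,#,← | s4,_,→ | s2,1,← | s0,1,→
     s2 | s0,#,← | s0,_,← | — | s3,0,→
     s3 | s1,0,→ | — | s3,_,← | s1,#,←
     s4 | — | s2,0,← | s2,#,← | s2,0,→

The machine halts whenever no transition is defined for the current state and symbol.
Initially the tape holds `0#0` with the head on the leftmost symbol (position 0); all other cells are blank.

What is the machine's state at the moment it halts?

state=s0 head=0 tape=_[0]#0_   (s0,0)→(s3,0,→)
state=s3 head=1 tape=_0[#]0_   (s3,#)→(s3,_,←)
state=s3 head=0 tape=_[0]_0_   (s3,0)→(s1,0,→)
state=s1 head=1 tape=_0[_]0_   (s1,_)→(s0,1,→)
state=s0 head=2 tape=_01[0]_   (s0,0)→(s3,0,→)
state=s3 head=3 tape=_010[_]   (s3,_)→(s1,#,←)
state=s1 head=2 tape=_01[0]#   (s1,0)→(s2,#,←)
state=s2 head=1 tape=_0[1]##   (s2,1)→(s0,_,←)
state=s0 head=0 tape=_[0]_##   (s0,0)→(s3,0,→)
state=s3 head=1 tape=_0[_]##   (s3,_)→(s1,#,←)
state=s1 head=0 tape=_[0]###   (s1,0)→(s2,#,←)
state=s2 head=-1 tape=[_]####   (s2,_)→(s3,0,→)
state=s3 head=0 tape=0[#]###   (s3,#)→(s3,_,←)
state=s3 head=-1 tape=[0]_###   (s3,0)→(s1,0,→)
state=s1 head=0 tape=0[_]###   (s1,_)→(s0,1,→)
state=s0 head=1 tape=01[#]##
No transition is defined for (s0, #); M halts in state s0.

s0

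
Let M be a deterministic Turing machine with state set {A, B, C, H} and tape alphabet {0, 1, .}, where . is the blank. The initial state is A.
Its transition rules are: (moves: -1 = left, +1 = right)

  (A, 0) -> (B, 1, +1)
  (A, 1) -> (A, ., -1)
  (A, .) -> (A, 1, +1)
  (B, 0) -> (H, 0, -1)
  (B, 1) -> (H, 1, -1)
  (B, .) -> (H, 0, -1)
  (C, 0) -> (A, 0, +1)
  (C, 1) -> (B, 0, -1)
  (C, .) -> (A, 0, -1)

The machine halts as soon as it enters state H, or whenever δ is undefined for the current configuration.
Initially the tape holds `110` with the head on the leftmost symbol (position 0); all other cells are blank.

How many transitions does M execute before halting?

12

A | ..[1]10.   read 1 → write ., move -1, go to A
A | .[.].10.   read . → write 1, move +1, go to A
A | .1[.]10.   read . → write 1, move +1, go to A
A | .11[1]0.   read 1 → write ., move -1, go to A
A | .1[1].0.   read 1 → write ., move -1, go to A
A | .[1]..0.   read 1 → write ., move -1, go to A
A | [.]...0.   read . → write 1, move +1, go to A
A | 1[.]..0.   read . → write 1, move +1, go to A
A | 11[.].0.   read . → write 1, move +1, go to A
A | 111[.]0.   read . → write 1, move +1, go to A
A | 1111[0].   read 0 → write 1, move +1, go to B
B | 11111[.]   read . → write 0, move -1, go to H
H | 1111[1]0
M halts after 12 transitions.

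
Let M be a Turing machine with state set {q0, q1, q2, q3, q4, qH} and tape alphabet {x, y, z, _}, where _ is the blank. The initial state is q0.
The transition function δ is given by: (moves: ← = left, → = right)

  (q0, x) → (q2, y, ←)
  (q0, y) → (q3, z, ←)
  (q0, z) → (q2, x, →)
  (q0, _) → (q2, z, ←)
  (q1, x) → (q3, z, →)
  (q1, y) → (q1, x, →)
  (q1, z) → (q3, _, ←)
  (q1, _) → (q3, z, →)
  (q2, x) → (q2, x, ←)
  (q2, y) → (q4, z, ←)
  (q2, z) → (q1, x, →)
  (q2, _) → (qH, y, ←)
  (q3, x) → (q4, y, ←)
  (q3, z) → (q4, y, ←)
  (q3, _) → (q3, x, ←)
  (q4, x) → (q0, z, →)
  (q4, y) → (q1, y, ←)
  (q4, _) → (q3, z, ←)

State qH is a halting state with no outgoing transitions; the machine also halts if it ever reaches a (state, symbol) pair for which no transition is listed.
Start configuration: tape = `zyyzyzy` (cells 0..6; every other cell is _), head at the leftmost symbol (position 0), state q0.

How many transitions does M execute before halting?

state=q0 head=0 tape=[z]yyzyzy   (q0,z)→(q2,x,→)
state=q2 head=1 tape=x[y]yzyzy   (q2,y)→(q4,z,←)
state=q4 head=0 tape=[x]zyzyzy   (q4,x)→(q0,z,→)
state=q0 head=1 tape=z[z]yzyzy   (q0,z)→(q2,x,→)
state=q2 head=2 tape=zx[y]zyzy   (q2,y)→(q4,z,←)
state=q4 head=1 tape=z[x]zzyzy   (q4,x)→(q0,z,→)
state=q0 head=2 tape=zz[z]zyzy   (q0,z)→(q2,x,→)
state=q2 head=3 tape=zzx[z]yzy   (q2,z)→(q1,x,→)
state=q1 head=4 tape=zzxx[y]zy   (q1,y)→(q1,x,→)
state=q1 head=5 tape=zzxxx[z]y   (q1,z)→(q3,_,←)
state=q3 head=4 tape=zzxx[x]_y   (q3,x)→(q4,y,←)
state=q4 head=3 tape=zzx[x]y_y   (q4,x)→(q0,z,→)
state=q0 head=4 tape=zzxz[y]_y   (q0,y)→(q3,z,←)
state=q3 head=3 tape=zzx[z]z_y   (q3,z)→(q4,y,←)
state=q4 head=2 tape=zz[x]yz_y   (q4,x)→(q0,z,→)
state=q0 head=3 tape=zzz[y]z_y   (q0,y)→(q3,z,←)
state=q3 head=2 tape=zz[z]zz_y   (q3,z)→(q4,y,←)
state=q4 head=1 tape=z[z]yzz_y
M halts after 17 transitions.

17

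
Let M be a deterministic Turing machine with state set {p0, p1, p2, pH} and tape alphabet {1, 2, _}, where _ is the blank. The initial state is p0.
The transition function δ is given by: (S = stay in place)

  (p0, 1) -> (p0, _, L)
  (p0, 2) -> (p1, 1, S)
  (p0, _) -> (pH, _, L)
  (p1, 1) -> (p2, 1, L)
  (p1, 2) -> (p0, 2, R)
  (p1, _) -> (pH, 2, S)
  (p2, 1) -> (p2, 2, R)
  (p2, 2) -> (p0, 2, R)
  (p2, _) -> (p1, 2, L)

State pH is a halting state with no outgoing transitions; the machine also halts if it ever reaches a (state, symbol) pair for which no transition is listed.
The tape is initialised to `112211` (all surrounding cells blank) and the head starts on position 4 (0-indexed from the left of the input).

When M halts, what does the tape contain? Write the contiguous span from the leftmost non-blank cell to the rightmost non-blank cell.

p0 | __1122[1]1   read 1 → write _, move L, go to p0
p0 | __112[2]_1   read 2 → write 1, move S, go to p1
p1 | __112[1]_1   read 1 → write 1, move L, go to p2
p2 | __11[2]1_1   read 2 → write 2, move R, go to p0
p0 | __112[1]_1   read 1 → write _, move L, go to p0
p0 | __11[2]__1   read 2 → write 1, move S, go to p1
p1 | __11[1]__1   read 1 → write 1, move L, go to p2
p2 | __1[1]1__1   read 1 → write 2, move R, go to p2
p2 | __12[1]__1   read 1 → write 2, move R, go to p2
p2 | __122[_]_1   read _ → write 2, move L, go to p1
p1 | __12[2]2_1   read 2 → write 2, move R, go to p0
p0 | __122[2]_1   read 2 → write 1, move S, go to p1
p1 | __122[1]_1   read 1 → write 1, move L, go to p2
p2 | __12[2]1_1   read 2 → write 2, move R, go to p0
p0 | __122[1]_1   read 1 → write _, move L, go to p0
p0 | __12[2]__1   read 2 → write 1, move S, go to p1
p1 | __12[1]__1   read 1 → write 1, move L, go to p2
p2 | __1[2]1__1   read 2 → write 2, move R, go to p0
p0 | __12[1]__1   read 1 → write _, move L, go to p0
p0 | __1[2]___1   read 2 → write 1, move S, go to p1
p1 | __1[1]___1   read 1 → write 1, move L, go to p2
p2 | __[1]1___1   read 1 → write 2, move R, go to p2
p2 | __2[1]___1   read 1 → write 2, move R, go to p2
p2 | __22[_]__1   read _ → write 2, move L, go to p1
p1 | __2[2]2__1   read 2 → write 2, move R, go to p0
p0 | __22[2]__1   read 2 → write 1, move S, go to p1
p1 | __22[1]__1   read 1 → write 1, move L, go to p2
p2 | __2[2]1__1   read 2 → write 2, move R, go to p0
p0 | __22[1]__1   read 1 → write _, move L, go to p0
p0 | __2[2]___1   read 2 → write 1, move S, go to p1
p1 | __2[1]___1   read 1 → write 1, move L, go to p2
p2 | __[2]1___1   read 2 → write 2, move R, go to p0
p0 | __2[1]___1   read 1 → write _, move L, go to p0
p0 | __[2]____1   read 2 → write 1, move S, go to p1
p1 | __[1]____1   read 1 → write 1, move L, go to p2
p2 | _[_]1____1   read _ → write 2, move L, go to p1
p1 | [_]21____1   read _ → write 2, move S, go to pH
pH | [2]21____1
The non-blank tape span at halt is 221____1.

221____1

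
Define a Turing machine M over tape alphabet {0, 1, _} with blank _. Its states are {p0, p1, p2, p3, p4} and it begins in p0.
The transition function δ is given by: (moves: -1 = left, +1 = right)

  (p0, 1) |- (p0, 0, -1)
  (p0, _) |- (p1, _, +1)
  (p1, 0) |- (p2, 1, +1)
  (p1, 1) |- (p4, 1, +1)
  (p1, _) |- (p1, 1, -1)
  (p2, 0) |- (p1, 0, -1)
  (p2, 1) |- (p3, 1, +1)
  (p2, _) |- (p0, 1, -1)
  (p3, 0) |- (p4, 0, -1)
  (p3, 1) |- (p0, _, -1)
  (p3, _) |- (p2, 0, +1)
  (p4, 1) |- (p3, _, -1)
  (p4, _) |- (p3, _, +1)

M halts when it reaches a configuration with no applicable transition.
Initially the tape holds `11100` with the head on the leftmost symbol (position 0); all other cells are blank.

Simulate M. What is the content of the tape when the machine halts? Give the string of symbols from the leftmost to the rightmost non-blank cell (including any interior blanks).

10_00

p0 | _[1]1100   read 1 → write 0, move -1, go to p0
p0 | [_]01100   read _ → write _, move +1, go to p1
p1 | _[0]1100   read 0 → write 1, move +1, go to p2
p2 | _1[1]100   read 1 → write 1, move +1, go to p3
p3 | _11[1]00   read 1 → write _, move -1, go to p0
p0 | _1[1]_00   read 1 → write 0, move -1, go to p0
p0 | _[1]0_00   read 1 → write 0, move -1, go to p0
p0 | [_]00_00   read _ → write _, move +1, go to p1
p1 | _[0]0_00   read 0 → write 1, move +1, go to p2
p2 | _1[0]_00   read 0 → write 0, move -1, go to p1
p1 | _[1]0_00   read 1 → write 1, move +1, go to p4
p4 | _1[0]_00
The non-blank tape span at halt is 10_00.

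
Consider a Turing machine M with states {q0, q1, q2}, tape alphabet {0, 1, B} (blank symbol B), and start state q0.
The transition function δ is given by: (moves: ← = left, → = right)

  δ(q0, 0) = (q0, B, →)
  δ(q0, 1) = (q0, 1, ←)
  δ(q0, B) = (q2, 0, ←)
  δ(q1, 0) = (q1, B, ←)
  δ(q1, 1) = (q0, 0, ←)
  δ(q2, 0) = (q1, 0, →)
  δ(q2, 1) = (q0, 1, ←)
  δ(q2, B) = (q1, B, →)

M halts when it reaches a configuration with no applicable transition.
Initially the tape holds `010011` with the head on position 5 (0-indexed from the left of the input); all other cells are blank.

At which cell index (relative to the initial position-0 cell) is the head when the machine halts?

1

state=q0 head=5 tape=01001[1]   (q0,1)→(q0,1,←)
state=q0 head=4 tape=0100[1]1   (q0,1)→(q0,1,←)
state=q0 head=3 tape=010[0]11   (q0,0)→(q0,B,→)
state=q0 head=4 tape=010B[1]1   (q0,1)→(q0,1,←)
state=q0 head=3 tape=010[B]11   (q0,B)→(q2,0,←)
state=q2 head=2 tape=01[0]011   (q2,0)→(q1,0,→)
state=q1 head=3 tape=010[0]11   (q1,0)→(q1,B,←)
state=q1 head=2 tape=01[0]B11   (q1,0)→(q1,B,←)
state=q1 head=1 tape=0[1]BB11   (q1,1)→(q0,0,←)
state=q0 head=0 tape=[0]0BB11   (q0,0)→(q0,B,→)
state=q0 head=1 tape=B[0]BB11   (q0,0)→(q0,B,→)
state=q0 head=2 tape=BB[B]B11   (q0,B)→(q2,0,←)
state=q2 head=1 tape=B[B]0B11   (q2,B)→(q1,B,→)
state=q1 head=2 tape=BB[0]B11   (q1,0)→(q1,B,←)
state=q1 head=1 tape=B[B]BB11
At halt the head is at cell 1.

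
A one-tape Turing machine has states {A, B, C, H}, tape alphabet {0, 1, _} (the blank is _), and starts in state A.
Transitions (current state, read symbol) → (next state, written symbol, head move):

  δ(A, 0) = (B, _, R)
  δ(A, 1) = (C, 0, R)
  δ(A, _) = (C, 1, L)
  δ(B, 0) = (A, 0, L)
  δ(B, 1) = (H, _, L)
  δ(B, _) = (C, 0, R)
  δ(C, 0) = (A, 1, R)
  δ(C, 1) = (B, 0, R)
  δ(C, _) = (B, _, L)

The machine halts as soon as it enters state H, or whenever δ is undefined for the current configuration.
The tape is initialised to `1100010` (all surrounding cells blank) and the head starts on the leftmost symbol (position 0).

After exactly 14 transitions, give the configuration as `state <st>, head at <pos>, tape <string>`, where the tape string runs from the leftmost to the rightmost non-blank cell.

A | [1]100010   read 1 → write 0, move R, go to C
C | 0[1]00010   read 1 → write 0, move R, go to B
B | 00[0]0010   read 0 → write 0, move L, go to A
A | 0[0]00010   read 0 → write _, move R, go to B
B | 0_[0]0010   read 0 → write 0, move L, go to A
A | 0[_]00010   read _ → write 1, move L, go to C
C | [0]100010   read 0 → write 1, move R, go to A
A | 1[1]00010   read 1 → write 0, move R, go to C
C | 10[0]0010   read 0 → write 1, move R, go to A
A | 101[0]010   read 0 → write _, move R, go to B
B | 101_[0]10   read 0 → write 0, move L, go to A
A | 101[_]010   read _ → write 1, move L, go to C
C | 10[1]1010   read 1 → write 0, move R, go to B
B | 100[1]010   read 1 → write _, move L, go to H
H | 10[0]_010
After 14 steps: state H, head at 2, tape 100_010.

state H, head at 2, tape 100_010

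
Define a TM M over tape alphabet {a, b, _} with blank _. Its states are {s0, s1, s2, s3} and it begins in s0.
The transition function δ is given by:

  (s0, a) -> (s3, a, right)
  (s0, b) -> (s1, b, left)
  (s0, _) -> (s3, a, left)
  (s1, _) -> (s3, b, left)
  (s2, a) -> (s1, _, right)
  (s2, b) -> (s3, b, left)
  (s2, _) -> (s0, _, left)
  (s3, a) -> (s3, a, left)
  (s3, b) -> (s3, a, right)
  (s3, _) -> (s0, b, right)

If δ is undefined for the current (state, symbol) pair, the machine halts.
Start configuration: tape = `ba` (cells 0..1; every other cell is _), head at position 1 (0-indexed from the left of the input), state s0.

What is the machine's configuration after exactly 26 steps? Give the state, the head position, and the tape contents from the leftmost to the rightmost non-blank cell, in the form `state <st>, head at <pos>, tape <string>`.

state s3, head at -1, tape baaaaaa

s0 | ___b[a]__   read a → write a, move right, go to s3
s3 | ___ba[_]_   read _ → write b, move right, go to s0
s0 | ___bab[_]   read _ → write a, move left, go to s3
s3 | ___ba[b]a   read b → write a, move right, go to s3
s3 | ___baa[a]   read a → write a, move left, go to s3
s3 | ___ba[a]a   read a → write a, move left, go to s3
s3 | ___b[a]aa   read a → write a, move left, go to s3
s3 | ___[b]aaa   read b → write a, move right, go to s3
s3 | ___a[a]aa   read a → write a, move left, go to s3
s3 | ___[a]aaa   read a → write a, move left, go to s3
s3 | __[_]aaaa   read _ → write b, move right, go to s0
s0 | __b[a]aaa   read a → write a, move right, go to s3
s3 | __ba[a]aa   read a → write a, move left, go to s3
s3 | __b[a]aaa   read a → write a, move left, go to s3
s3 | __[b]aaaa   read b → write a, move right, go to s3
s3 | __a[a]aaa   read a → write a, move left, go to s3
s3 | __[a]aaaa   read a → write a, move left, go to s3
s3 | _[_]aaaaa   read _ → write b, move right, go to s0
s0 | _b[a]aaaa   read a → write a, move right, go to s3
s3 | _ba[a]aaa   read a → write a, move left, go to s3
s3 | _b[a]aaaa   read a → write a, move left, go to s3
s3 | _[b]aaaaa   read b → write a, move right, go to s3
s3 | _a[a]aaaa   read a → write a, move left, go to s3
s3 | _[a]aaaaa   read a → write a, move left, go to s3
s3 | [_]aaaaaa   read _ → write b, move right, go to s0
s0 | b[a]aaaaa   read a → write a, move right, go to s3
s3 | ba[a]aaaa
After 26 steps: state s3, head at -1, tape baaaaaa.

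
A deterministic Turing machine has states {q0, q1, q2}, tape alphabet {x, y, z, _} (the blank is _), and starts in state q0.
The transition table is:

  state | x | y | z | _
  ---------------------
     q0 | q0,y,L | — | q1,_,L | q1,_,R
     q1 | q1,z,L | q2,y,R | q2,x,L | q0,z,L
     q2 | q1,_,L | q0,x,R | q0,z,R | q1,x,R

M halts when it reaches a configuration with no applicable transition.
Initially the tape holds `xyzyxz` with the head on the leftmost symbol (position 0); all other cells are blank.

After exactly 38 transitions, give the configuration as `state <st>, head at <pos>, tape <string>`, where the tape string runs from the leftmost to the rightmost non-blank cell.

state=q0 head=0 tape=_[x]yzyxz_   (q0,x)→(q0,y,L)
state=q0 head=-1 tape=[_]yyzyxz_   (q0,_)→(q1,_,R)
state=q1 head=0 tape=_[y]yzyxz_   (q1,y)→(q2,y,R)
state=q2 head=1 tape=_y[y]zyxz_   (q2,y)→(q0,x,R)
state=q0 head=2 tape=_yx[z]yxz_   (q0,z)→(q1,_,L)
state=q1 head=1 tape=_y[x]_yxz_   (q1,x)→(q1,z,L)
state=q1 head=0 tape=_[y]z_yxz_   (q1,y)→(q2,y,R)
state=q2 head=1 tape=_y[z]_yxz_   (q2,z)→(q0,z,R)
state=q0 head=2 tape=_yz[_]yxz_   (q0,_)→(q1,_,R)
state=q1 head=3 tape=_yz_[y]xz_   (q1,y)→(q2,y,R)
state=q2 head=4 tape=_yz_y[x]z_   (q2,x)→(q1,_,L)
state=q1 head=3 tape=_yz_[y]_z_   (q1,y)→(q2,y,R)
state=q2 head=4 tape=_yz_y[_]z_   (q2,_)→(q1,x,R)
state=q1 head=5 tape=_yz_yx[z]_   (q1,z)→(q2,x,L)
state=q2 head=4 tape=_yz_y[x]x_   (q2,x)→(q1,_,L)
state=q1 head=3 tape=_yz_[y]_x_   (q1,y)→(q2,y,R)
state=q2 head=4 tape=_yz_y[_]x_   (q2,_)→(q1,x,R)
state=q1 head=5 tape=_yz_yx[x]_   (q1,x)→(q1,z,L)
state=q1 head=4 tape=_yz_y[x]z_   (q1,x)→(q1,z,L)
state=q1 head=3 tape=_yz_[y]zz_   (q1,y)→(q2,y,R)
state=q2 head=4 tape=_yz_y[z]z_   (q2,z)→(q0,z,R)
state=q0 head=5 tape=_yz_yz[z]_   (q0,z)→(q1,_,L)
state=q1 head=4 tape=_yz_y[z]__   (q1,z)→(q2,x,L)
state=q2 head=3 tape=_yz_[y]x__   (q2,y)→(q0,x,R)
state=q0 head=4 tape=_yz_x[x]__   (q0,x)→(q0,y,L)
state=q0 head=3 tape=_yz_[x]y__   (q0,x)→(q0,y,L)
state=q0 head=2 tape=_yz[_]yy__   (q0,_)→(q1,_,R)
state=q1 head=3 tape=_yz_[y]y__   (q1,y)→(q2,y,R)
state=q2 head=4 tape=_yz_y[y]__   (q2,y)→(q0,x,R)
state=q0 head=5 tape=_yz_yx[_]_   (q0,_)→(q1,_,R)
state=q1 head=6 tape=_yz_yx_[_]   (q1,_)→(q0,z,L)
state=q0 head=5 tape=_yz_yx[_]z   (q0,_)→(q1,_,R)
state=q1 head=6 tape=_yz_yx_[z]   (q1,z)→(q2,x,L)
state=q2 head=5 tape=_yz_yx[_]x   (q2,_)→(q1,x,R)
state=q1 head=6 tape=_yz_yxx[x]   (q1,x)→(q1,z,L)
state=q1 head=5 tape=_yz_yx[x]z   (q1,x)→(q1,z,L)
state=q1 head=4 tape=_yz_y[x]zz   (q1,x)→(q1,z,L)
state=q1 head=3 tape=_yz_[y]zzz   (q1,y)→(q2,y,R)
state=q2 head=4 tape=_yz_y[z]zz
After 38 steps: state q2, head at 4, tape yz_yzzz.

state q2, head at 4, tape yz_yzzz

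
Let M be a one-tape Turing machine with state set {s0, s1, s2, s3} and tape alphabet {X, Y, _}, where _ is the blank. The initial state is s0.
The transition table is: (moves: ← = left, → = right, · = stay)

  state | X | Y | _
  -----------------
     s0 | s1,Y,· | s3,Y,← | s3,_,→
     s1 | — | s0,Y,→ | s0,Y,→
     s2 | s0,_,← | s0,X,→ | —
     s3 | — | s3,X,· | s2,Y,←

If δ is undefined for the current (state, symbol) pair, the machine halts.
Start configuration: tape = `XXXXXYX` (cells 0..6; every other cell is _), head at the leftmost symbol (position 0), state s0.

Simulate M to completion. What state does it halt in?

s3

s0 | [X]XXXXYX   read X → write Y, move ·, go to s1
s1 | [Y]XXXXYX   read Y → write Y, move →, go to s0
s0 | Y[X]XXXYX   read X → write Y, move ·, go to s1
s1 | Y[Y]XXXYX   read Y → write Y, move →, go to s0
s0 | YY[X]XXYX   read X → write Y, move ·, go to s1
s1 | YY[Y]XXYX   read Y → write Y, move →, go to s0
s0 | YYY[X]XYX   read X → write Y, move ·, go to s1
s1 | YYY[Y]XYX   read Y → write Y, move →, go to s0
s0 | YYYY[X]YX   read X → write Y, move ·, go to s1
s1 | YYYY[Y]YX   read Y → write Y, move →, go to s0
s0 | YYYYY[Y]X   read Y → write Y, move ←, go to s3
s3 | YYYY[Y]YX   read Y → write X, move ·, go to s3
s3 | YYYY[X]YX
No transition is defined for (s3, X); M halts in state s3.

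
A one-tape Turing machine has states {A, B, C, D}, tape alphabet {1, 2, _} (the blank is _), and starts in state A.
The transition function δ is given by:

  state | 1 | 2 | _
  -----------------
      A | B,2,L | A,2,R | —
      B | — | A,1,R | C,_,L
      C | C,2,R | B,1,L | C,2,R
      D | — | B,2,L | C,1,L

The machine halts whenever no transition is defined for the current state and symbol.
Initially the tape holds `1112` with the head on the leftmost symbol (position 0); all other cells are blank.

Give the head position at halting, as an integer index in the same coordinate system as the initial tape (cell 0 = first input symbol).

-1

A | __[1]112   read 1 → write 2, move L, go to B
B | _[_]2112   read _ → write _, move L, go to C
C | [_]_2112   read _ → write 2, move R, go to C
C | 2[_]2112   read _ → write 2, move R, go to C
C | 22[2]112   read 2 → write 1, move L, go to B
B | 2[2]1112   read 2 → write 1, move R, go to A
A | 21[1]112   read 1 → write 2, move L, go to B
B | 2[1]2112
At halt the head is at cell -1.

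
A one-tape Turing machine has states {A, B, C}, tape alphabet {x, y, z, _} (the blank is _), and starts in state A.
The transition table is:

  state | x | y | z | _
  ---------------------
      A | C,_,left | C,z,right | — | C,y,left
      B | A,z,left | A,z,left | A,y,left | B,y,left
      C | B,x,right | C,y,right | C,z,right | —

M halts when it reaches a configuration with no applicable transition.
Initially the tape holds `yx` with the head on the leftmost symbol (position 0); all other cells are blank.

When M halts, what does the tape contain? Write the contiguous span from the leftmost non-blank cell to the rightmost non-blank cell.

A | [y]x_   read y → write z, move right, go to C
C | z[x]_   read x → write x, move right, go to B
B | zx[_]   read _ → write y, move left, go to B
B | z[x]y   read x → write z, move left, go to A
A | [z]zy
The non-blank tape span at halt is zzy.

zzy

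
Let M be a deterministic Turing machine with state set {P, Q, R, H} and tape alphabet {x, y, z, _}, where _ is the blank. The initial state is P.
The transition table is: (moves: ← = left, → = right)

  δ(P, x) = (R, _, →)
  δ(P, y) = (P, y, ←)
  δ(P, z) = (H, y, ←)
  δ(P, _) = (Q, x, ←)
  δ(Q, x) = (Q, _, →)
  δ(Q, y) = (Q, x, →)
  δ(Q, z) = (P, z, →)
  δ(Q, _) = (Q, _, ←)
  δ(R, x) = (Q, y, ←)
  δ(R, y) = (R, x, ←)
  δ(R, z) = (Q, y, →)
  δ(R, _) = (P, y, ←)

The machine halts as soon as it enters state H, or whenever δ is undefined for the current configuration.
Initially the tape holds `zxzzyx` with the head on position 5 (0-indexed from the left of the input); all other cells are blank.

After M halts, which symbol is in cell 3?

state=P head=5 tape=zxzzy[x]__   (P,x)→(R,_,→)
state=R head=6 tape=zxzzy_[_]_   (R,_)→(P,y,←)
state=P head=5 tape=zxzzy[_]y_   (P,_)→(Q,x,←)
state=Q head=4 tape=zxzz[y]xy_   (Q,y)→(Q,x,→)
state=Q head=5 tape=zxzzx[x]y_   (Q,x)→(Q,_,→)
state=Q head=6 tape=zxzzx_[y]_   (Q,y)→(Q,x,→)
state=Q head=7 tape=zxzzx_x[_]   (Q,_)→(Q,_,←)
state=Q head=6 tape=zxzzx_[x]_   (Q,x)→(Q,_,→)
state=Q head=7 tape=zxzzx__[_]   (Q,_)→(Q,_,←)
state=Q head=6 tape=zxzzx_[_]_   (Q,_)→(Q,_,←)
state=Q head=5 tape=zxzzx[_]__   (Q,_)→(Q,_,←)
state=Q head=4 tape=zxzz[x]___   (Q,x)→(Q,_,→)
state=Q head=5 tape=zxzz_[_]__   (Q,_)→(Q,_,←)
state=Q head=4 tape=zxzz[_]___   (Q,_)→(Q,_,←)
state=Q head=3 tape=zxz[z]____   (Q,z)→(P,z,→)
state=P head=4 tape=zxzz[_]___   (P,_)→(Q,x,←)
state=Q head=3 tape=zxz[z]x___   (Q,z)→(P,z,→)
state=P head=4 tape=zxzz[x]___   (P,x)→(R,_,→)
state=R head=5 tape=zxzz_[_]__   (R,_)→(P,y,←)
state=P head=4 tape=zxzz[_]y__   (P,_)→(Q,x,←)
state=Q head=3 tape=zxz[z]xy__   (Q,z)→(P,z,→)
state=P head=4 tape=zxzz[x]y__   (P,x)→(R,_,→)
state=R head=5 tape=zxzz_[y]__   (R,y)→(R,x,←)
state=R head=4 tape=zxzz[_]x__   (R,_)→(P,y,←)
state=P head=3 tape=zxz[z]yx__   (P,z)→(H,y,←)
state=H head=2 tape=zx[z]yyx__
Cell 3 holds y when M halts.

y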